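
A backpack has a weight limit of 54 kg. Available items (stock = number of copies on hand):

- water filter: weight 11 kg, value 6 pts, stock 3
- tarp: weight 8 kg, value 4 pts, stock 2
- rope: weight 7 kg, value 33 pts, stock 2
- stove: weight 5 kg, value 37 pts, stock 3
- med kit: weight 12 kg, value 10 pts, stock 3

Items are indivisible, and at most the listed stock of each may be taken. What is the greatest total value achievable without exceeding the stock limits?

Top feasible selections:
- 2×rope + 3×stove + 2×med kit: weight 53, value 197
- 1×water filter + 2×rope + 3×stove + 1×med kit: weight 52, value 193
Best: 197 pts.

197 pts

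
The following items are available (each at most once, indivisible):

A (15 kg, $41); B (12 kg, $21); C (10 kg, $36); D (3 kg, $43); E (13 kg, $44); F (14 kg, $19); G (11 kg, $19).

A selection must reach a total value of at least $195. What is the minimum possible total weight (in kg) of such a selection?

64

Subsets with value ≥ 195, sorted by total weight:
- A+B+C+D+E+G: weight 64, value 204
- A+C+D+E+F+G: weight 66, value 202
Minimum weight: 64 kg.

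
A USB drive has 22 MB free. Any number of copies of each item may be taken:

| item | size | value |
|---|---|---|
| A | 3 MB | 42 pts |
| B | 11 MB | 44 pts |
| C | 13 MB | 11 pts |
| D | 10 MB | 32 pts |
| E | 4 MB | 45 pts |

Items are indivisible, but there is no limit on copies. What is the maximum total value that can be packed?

Best value-per-unit is A at 42/3; filling with it alone gives 7×42 = 294.
Optimal mix: 6×A + 1×E → size 22, value 297.

297 pts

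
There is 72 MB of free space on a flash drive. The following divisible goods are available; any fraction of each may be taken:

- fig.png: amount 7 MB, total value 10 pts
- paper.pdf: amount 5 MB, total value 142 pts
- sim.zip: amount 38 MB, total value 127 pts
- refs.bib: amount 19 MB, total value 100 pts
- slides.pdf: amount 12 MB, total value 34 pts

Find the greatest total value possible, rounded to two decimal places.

Take in order of value per unit:
- paper.pdf (142/5 per unit): all 5 → value 142, running total 142.00
- refs.bib (100/19 per unit): all 19 → value 100, running total 242.00
- sim.zip (127/38 per unit): all 38 → value 127, running total 369.00
- slides.pdf (34/12 per unit): 10 of 12 → value 10×34/12 = 28.3333, running total 397.33
Total 397.33.

397.33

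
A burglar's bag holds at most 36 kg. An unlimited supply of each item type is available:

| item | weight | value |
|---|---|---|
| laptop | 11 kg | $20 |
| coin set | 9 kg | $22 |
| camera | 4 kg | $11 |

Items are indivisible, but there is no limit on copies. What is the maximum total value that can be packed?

$99

Best value-per-unit is camera at 11/4, and filling with it alone uses weight 9×4=36. No mix of the others beats 9×11 = 99.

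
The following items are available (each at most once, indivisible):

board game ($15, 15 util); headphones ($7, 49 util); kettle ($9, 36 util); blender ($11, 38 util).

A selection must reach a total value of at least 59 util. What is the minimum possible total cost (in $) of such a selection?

Subsets with value ≥ 59, sorted by total cost:
- headphones+kettle: cost 16, value 85
- headphones+blender: cost 18, value 87
- kettle+blender: cost 20, value 74
Minimum cost: 16 $.

16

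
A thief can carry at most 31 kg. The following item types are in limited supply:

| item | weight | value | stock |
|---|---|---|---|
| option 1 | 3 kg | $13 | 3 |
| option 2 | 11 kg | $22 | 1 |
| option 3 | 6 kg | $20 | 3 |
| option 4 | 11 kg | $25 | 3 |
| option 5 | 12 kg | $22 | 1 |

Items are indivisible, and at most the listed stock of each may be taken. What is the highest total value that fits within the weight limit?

Best selections within weight 31 and stock limits:
- 3×option 1 + 3×option 3: weight 27, value 99
- 2×option 1 + 2×option 3 + 1×option 4: weight 29, value 91
Best: $99.

$99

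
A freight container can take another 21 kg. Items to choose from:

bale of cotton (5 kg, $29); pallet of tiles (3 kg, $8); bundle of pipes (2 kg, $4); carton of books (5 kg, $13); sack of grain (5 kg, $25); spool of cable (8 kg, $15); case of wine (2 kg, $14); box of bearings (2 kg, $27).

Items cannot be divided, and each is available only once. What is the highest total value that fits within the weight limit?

$112

This is a 0/1 knapsack; check combinations near the capacity.
- bale of cotton+bundle of pipes+carton of books+sack of grain+case of wine+box of bearings: weight 5+2+5+5+2+2=21, value 29+4+13+25+14+27=112
- bale of cotton+carton of books+sack of grain+case of wine+box of bearings: weight 5+5+5+2+2=19, value 29+13+25+14+27=108
- bale of cotton+pallet of tiles+bundle of pipes+sack of grain+case of wine+box of bearings: weight 5+3+2+5+2+2=19, value 29+8+4+25+14+27=107
- bale of cotton+pallet of tiles+sack of grain+case of wine+box of bearings: weight 5+3+5+2+2=17, value 29+8+25+14+27=103
- bale of cotton+pallet of tiles+carton of books+sack of grain+box of bearings: weight 5+3+5+5+2=20, value 29+8+13+25+27=102
Best: $112.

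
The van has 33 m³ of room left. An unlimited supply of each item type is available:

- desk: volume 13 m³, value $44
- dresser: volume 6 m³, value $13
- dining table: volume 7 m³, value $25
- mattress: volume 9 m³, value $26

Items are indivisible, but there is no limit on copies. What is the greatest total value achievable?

$113

Best value-per-unit is dining table at 25/7; filling with it alone gives 4×25 = 100.
Optimal mix: 2×desk + 1×dining table → volume 33, value 113.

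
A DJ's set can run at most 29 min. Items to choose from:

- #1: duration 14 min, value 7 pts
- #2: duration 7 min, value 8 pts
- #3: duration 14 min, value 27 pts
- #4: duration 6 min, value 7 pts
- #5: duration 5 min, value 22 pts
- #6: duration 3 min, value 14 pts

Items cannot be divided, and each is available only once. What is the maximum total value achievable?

Check high-value combinations within 29 min:
- #2+#3+#5+#6: duration 7+14+5+3=29, value 8+27+22+14=71
- #3+#4+#5+#6: duration 14+6+5+3=28, value 27+7+22+14=70
- #3+#5+#6: duration 14+5+3=22, value 27+22+14=63
- #2+#3+#5: duration 7+14+5=26, value 8+27+22=57
- #3+#4+#5: duration 14+6+5=25, value 27+7+22=56
Best: 71 pts.

71 pts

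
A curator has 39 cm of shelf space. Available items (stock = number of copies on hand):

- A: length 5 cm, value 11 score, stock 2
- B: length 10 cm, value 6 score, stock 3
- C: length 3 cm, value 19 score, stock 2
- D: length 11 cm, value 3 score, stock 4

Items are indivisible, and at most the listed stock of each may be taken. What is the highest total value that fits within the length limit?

Best selections within length 39 and stock limits:
- 2×A + 2×B + 2×C: length 36, value 72
- 2×A + 1×B + 2×C + 1×D: length 37, value 69
- 2×A + 1×B + 2×C: length 26, value 66
Best: 72 score.

72 score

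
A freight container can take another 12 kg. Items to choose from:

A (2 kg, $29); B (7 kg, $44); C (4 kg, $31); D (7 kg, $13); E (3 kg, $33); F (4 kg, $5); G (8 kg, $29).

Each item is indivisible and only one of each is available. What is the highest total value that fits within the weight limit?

Check high-value combinations within 12 kg:
- A+B+E: weight 2+7+3=12, value 29+44+33=106
- A+C+E: weight 2+4+3=9, value 29+31+33=93
- B+E: weight 7+3=10, value 44+33=77
Best: $106.

$106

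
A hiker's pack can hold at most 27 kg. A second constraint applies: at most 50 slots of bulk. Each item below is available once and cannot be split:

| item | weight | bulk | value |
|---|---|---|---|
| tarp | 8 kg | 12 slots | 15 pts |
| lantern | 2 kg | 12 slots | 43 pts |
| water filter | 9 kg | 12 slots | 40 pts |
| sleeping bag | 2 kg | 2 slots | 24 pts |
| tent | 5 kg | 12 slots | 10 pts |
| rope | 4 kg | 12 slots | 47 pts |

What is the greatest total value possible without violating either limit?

169 pts

Feasible sets respecting both limits:
- tarp+lantern+water filter+sleeping bag+rope: weight 25, bulk 50, value 169
- lantern+water filter+sleeping bag+tent+rope: weight 22, bulk 50, value 164
- lantern+water filter+sleeping bag+rope: weight 17, bulk 38, value 154
Best: 169 pts.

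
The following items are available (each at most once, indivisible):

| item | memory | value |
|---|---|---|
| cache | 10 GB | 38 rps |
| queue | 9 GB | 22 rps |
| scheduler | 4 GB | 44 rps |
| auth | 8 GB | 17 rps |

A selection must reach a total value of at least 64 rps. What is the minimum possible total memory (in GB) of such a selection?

Subsets with value ≥ 64, sorted by total memory:
- queue+scheduler: memory 13, value 66
- cache+scheduler: memory 14, value 82
Minimum memory: 13 GB.

13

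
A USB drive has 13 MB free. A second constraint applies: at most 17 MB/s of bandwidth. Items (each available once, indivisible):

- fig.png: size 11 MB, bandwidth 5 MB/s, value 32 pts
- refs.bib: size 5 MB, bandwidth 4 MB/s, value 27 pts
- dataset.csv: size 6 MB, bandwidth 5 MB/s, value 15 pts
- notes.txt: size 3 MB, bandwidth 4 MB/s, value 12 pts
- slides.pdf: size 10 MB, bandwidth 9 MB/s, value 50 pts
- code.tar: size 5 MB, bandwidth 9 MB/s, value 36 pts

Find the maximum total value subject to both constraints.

Feasible sets respecting both limits:
- refs.bib+notes.txt+code.tar: size 13, bandwidth 17, value 75
- refs.bib+code.tar: size 10, bandwidth 13, value 63
- notes.txt+slides.pdf: size 13, bandwidth 13, value 62
- dataset.csv+code.tar: size 11, bandwidth 14, value 51
Best: 75 pts.

75 pts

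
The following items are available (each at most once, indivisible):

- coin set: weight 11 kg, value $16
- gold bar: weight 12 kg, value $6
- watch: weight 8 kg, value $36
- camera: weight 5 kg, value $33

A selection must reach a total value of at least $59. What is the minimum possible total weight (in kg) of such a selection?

Subsets with value ≥ 59, sorted by total weight:
- watch+camera: weight 13, value 69
- coin set+watch+camera: weight 24, value 85
Minimum weight: 13 kg.

13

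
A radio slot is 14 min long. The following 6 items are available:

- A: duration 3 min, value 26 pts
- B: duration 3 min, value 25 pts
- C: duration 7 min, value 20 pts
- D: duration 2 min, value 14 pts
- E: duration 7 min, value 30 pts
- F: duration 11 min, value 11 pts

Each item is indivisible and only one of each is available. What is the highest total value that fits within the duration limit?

Check high-value combinations within 14 min:
- A+B+E: duration 3+3+7=13, value 26+25+30=81
- A+B+C: duration 3+3+7=13, value 26+25+20=71
- A+D+E: duration 3+2+7=12, value 26+14+30=70
Best: 81 pts.

81 pts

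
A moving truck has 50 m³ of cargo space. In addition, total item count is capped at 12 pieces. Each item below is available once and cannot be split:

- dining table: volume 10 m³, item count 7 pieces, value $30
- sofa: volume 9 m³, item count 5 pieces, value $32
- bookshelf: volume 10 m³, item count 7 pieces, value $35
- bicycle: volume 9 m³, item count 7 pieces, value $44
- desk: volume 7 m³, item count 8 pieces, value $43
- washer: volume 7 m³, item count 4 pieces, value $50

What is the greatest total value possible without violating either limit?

Feasible sets respecting both limits:
- bicycle+washer: volume 16, item count 11, value 94
- desk+washer: volume 14, item count 12, value 93
- bookshelf+washer: volume 17, item count 11, value 85
Best: $94.

$94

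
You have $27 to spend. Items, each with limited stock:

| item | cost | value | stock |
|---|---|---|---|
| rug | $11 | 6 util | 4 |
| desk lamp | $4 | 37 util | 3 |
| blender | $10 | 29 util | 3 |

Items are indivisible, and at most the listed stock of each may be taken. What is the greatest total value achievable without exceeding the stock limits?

Best selections within cost 27 and stock limits:
- 3×desk lamp + 1×blender: cost 22, value 140
- 1×rug + 3×desk lamp: cost 23, value 117
- 3×desk lamp: cost 12, value 111
Best: 140 util.

140 util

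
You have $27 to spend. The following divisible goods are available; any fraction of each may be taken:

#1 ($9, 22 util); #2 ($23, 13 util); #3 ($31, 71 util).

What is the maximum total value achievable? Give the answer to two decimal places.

63.23

Take in order of value per unit:
- #1 (22/9 per unit): all 9 → value 22, running total 22.00
- #3 (71/31 per unit): 18 of 31 → value 18×71/31 = 41.2258, running total 63.23
Total 63.23.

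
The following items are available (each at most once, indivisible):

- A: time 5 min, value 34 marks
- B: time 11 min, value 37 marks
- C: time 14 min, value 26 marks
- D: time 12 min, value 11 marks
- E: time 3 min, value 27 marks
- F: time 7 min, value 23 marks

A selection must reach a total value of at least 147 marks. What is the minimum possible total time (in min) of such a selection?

Subsets with value ≥ 147, sorted by total time:
- A+B+C+E+F: time 40, value 147
- A+B+C+D+E+F: time 52, value 158
Minimum time: 40 min.

40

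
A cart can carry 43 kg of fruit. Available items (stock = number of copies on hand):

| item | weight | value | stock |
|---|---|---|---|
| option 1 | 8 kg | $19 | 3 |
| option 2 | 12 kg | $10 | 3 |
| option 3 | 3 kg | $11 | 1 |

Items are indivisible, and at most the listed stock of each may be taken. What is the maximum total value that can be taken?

$78

Top feasible selections:
- 3×option 1 + 1×option 2 + 1×option 3: weight 39, value 78
- 2×option 1 + 2×option 2 + 1×option 3: weight 43, value 69
Best: $78.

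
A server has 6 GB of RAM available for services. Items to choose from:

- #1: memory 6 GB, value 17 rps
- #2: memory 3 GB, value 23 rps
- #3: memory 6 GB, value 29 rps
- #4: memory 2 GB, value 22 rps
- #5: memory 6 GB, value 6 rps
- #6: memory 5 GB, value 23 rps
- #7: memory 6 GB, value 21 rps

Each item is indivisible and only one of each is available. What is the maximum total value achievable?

Check high-value combinations within 6 GB:
- #2+#4: memory 3+2=5, value 23+22=45
- #3: memory 6, value 29
- #2: memory 3, value 23
Best: 45 rps.

45 rps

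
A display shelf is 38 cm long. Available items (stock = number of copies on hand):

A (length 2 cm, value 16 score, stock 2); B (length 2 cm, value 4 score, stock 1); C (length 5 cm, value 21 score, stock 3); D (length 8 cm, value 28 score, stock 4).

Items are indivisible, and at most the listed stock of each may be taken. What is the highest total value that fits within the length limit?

Best selections within length 38 and stock limits:
- 2×A + 2×C + 3×D: length 38, value 158
- 2×A + 1×B + 3×C + 2×D: length 37, value 155
- 2×A + 3×C + 2×D: length 35, value 151
- 2×A + 1×B + 4×D: length 38, value 148
Best: 158 score.

158 score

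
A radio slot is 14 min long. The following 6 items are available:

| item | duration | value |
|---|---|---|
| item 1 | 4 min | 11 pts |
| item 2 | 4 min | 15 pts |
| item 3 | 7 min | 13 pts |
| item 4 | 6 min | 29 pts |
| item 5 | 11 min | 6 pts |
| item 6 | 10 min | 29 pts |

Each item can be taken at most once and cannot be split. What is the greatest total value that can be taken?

55 pts

This is a 0/1 knapsack; check combinations near the capacity.
- item 1+item 2+item 4: duration 4+4+6=14, value 11+15+29=55
- item 2+item 4: duration 4+6=10, value 15+29=44
- item 2+item 6: duration 4+10=14, value 15+29=44
- item 3+item 4: duration 7+6=13, value 13+29=42
- item 1+item 4: duration 4+6=10, value 11+29=40
Best: 55 pts.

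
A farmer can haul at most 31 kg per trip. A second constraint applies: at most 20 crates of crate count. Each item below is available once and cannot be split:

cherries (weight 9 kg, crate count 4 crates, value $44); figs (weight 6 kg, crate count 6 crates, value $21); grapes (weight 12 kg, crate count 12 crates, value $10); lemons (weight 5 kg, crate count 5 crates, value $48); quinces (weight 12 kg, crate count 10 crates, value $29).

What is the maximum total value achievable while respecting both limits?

Feasible sets respecting both limits:
- cherries+lemons+quinces: weight 26, crate count 19, value 121
- cherries+figs+lemons: weight 20, crate count 15, value 113
- cherries+figs+quinces: weight 27, crate count 20, value 94
Best: $121.

$121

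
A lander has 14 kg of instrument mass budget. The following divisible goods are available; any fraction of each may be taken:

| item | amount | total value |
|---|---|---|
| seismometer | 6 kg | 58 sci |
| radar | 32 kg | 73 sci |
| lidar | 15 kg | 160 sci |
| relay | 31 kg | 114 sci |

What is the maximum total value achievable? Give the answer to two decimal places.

Take in order of value per unit:
- lidar (160/15 per unit): 14 of 15 → value 14×160/15 = 149.3333, running total 149.33
Total 149.33.

149.33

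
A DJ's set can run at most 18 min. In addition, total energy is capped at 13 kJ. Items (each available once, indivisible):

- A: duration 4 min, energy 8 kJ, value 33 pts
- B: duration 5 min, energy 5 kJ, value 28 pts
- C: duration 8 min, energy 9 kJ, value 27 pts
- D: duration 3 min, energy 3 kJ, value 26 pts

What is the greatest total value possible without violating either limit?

61 pts

Feasible sets respecting both limits:
- A+B: duration 9, energy 13, value 61
- A+D: duration 7, energy 11, value 59
- B+D: duration 8, energy 8, value 54
Best: 61 pts.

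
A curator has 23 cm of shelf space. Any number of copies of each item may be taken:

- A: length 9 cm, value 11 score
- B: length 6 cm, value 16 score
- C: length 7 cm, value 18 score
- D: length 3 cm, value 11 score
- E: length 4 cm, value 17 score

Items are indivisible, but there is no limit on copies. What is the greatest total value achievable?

96 score

Best value-per-unit is E at 17/4; filling with it alone gives 5×17 = 85.
Optimal mix: 1×D + 5×E → length 23, value 96.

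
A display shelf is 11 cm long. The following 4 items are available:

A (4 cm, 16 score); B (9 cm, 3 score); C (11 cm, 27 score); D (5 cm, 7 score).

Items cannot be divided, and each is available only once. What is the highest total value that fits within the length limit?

27 score

Check high-value combinations within 11 cm:
- C: length 11, value 27
- A+D: length 4+5=9, value 16+7=23
- A: length 4, value 16
- D: length 5, value 7
Best: 27 score.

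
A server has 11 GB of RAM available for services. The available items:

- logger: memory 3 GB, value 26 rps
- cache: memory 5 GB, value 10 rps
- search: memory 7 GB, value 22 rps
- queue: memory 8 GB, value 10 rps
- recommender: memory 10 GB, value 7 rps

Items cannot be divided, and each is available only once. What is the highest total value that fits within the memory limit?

Check high-value combinations within 11 GB:
- logger+search: memory 3+7=10, value 26+22=48
- logger+cache: memory 3+5=8, value 26+10=36
- logger+queue: memory 3+8=11, value 26+10=36
Best: 48 rps.

48 rps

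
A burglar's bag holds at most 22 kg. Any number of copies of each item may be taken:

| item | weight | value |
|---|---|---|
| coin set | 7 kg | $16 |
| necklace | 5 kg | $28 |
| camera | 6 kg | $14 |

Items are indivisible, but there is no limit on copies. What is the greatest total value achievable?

$112

Best value-per-unit is necklace at 28/5, and filling with it alone uses weight 4×5=20. No mix of the others beats 4×28 = 112.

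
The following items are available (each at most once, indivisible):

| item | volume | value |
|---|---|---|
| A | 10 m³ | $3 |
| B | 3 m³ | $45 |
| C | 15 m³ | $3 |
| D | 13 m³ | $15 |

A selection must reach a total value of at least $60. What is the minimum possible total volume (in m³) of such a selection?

Subsets with value ≥ 60, sorted by total volume:
- B+D: volume 16, value 60
- A+B+D: volume 26, value 63
- B+C+D: volume 31, value 63
- A+B+C+D: volume 41, value 66
Minimum volume: 16 m³.

16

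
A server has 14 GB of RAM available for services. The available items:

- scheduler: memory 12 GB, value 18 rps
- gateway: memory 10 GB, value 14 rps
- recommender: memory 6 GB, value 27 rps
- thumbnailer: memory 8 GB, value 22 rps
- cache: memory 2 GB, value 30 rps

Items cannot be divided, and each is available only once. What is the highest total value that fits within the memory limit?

57 rps

This is a 0/1 knapsack; check combinations near the capacity.
- recommender+cache: memory 6+2=8, value 27+30=57
- thumbnailer+cache: memory 8+2=10, value 22+30=52
- recommender+thumbnailer: memory 6+8=14, value 27+22=49
- scheduler+cache: memory 12+2=14, value 18+30=48
- gateway+cache: memory 10+2=12, value 14+30=44
Best: 57 rps.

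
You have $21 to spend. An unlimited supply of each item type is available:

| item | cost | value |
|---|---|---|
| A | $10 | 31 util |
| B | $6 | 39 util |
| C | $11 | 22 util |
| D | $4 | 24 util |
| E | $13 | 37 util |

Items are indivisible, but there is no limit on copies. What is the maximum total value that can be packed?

Best value-per-unit is B at 39/6; filling with it alone gives 3×39 = 117.
Optimal mix: 2×B + 2×D → cost 20, value 126.

126 util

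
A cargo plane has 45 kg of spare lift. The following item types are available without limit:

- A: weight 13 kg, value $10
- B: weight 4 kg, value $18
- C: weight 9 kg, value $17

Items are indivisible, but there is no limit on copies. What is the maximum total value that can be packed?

$198

Best value-per-unit is B at 18/4, and filling with it alone uses weight 11×4=44. No mix of the others beats 11×18 = 198.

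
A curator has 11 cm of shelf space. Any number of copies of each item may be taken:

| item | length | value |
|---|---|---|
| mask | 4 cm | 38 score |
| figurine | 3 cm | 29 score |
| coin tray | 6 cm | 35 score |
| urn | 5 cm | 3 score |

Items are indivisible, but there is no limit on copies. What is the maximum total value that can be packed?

105 score

Best value-per-unit is figurine at 29/3; filling with it alone gives 3×29 = 87.
Optimal mix: 2×mask + 1×figurine → length 11, value 105.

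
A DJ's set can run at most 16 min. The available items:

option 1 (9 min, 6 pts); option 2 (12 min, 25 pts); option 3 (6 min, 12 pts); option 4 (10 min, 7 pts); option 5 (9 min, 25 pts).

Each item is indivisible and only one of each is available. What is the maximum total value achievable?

37 pts

Check high-value combinations within 16 min:
- option 3+option 5: duration 6+9=15, value 12+25=37
- option 5: duration 9, value 25
- option 2: duration 12, value 25
Best: 37 pts.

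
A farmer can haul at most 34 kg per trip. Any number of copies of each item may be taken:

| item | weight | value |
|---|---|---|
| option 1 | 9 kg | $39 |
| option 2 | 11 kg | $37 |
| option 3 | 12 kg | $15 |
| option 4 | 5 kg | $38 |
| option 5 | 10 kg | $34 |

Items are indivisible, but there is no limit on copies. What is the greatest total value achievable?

$229

Best value-per-unit is option 4 at 38/5; filling with it alone gives 6×38 = 228.
Optimal mix: 1×option 1 + 5×option 4 → weight 34, value 229.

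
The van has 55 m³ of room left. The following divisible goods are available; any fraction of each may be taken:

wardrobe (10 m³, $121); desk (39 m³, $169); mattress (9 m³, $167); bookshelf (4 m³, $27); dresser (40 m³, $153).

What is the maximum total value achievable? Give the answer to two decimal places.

Take in order of value per unit:
- mattress (167/9 per unit): all 9 → value 167, running total 167.00
- wardrobe (121/10 per unit): all 10 → value 121, running total 288.00
- bookshelf (27/4 per unit): all 4 → value 27, running total 315.00
- desk (169/39 per unit): 32 of 39 → value 32×169/39 = 138.6667, running total 453.67
Total 453.67.

453.67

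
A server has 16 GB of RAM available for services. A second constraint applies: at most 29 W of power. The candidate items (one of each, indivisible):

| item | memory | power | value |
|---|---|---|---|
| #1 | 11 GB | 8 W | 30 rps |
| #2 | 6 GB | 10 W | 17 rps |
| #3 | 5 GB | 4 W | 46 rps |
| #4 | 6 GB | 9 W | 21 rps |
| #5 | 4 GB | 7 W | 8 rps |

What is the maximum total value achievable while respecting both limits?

76 rps

Feasible sets respecting both limits:
- #1+#3: memory 16, power 12, value 76
- #3+#4+#5: memory 15, power 20, value 75
- #2+#3+#5: memory 15, power 21, value 71
- #3+#4: memory 11, power 13, value 67
Best: 76 rps.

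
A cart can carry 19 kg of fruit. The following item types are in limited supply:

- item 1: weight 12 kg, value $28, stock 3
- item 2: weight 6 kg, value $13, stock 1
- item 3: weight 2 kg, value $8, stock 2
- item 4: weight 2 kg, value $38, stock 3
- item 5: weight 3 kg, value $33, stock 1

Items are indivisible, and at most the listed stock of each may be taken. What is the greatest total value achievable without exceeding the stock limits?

$176

Best selections within weight 19 and stock limits:
- 1×item 2 + 2×item 3 + 3×item 4 + 1×item 5: weight 19, value 176
- 1×item 2 + 1×item 3 + 3×item 4 + 1×item 5: weight 17, value 168
- 2×item 3 + 3×item 4 + 1×item 5: weight 13, value 163
- 1×item 2 + 3×item 4 + 1×item 5: weight 15, value 160
Best: $176.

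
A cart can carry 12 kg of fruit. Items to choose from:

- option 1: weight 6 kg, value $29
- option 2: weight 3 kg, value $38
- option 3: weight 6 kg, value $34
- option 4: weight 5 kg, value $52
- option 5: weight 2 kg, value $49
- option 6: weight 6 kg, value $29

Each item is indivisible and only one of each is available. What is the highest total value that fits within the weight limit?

Check high-value combinations within 12 kg:
- option 2+option 4+option 5: weight 3+5+2=10, value 38+52+49=139
- option 2+option 3+option 5: weight 3+6+2=11, value 38+34+49=121
- option 1+option 2+option 5: weight 6+3+2=11, value 29+38+49=116
- option 2+option 5+option 6: weight 3+2+6=11, value 38+49+29=116
- option 4+option 5: weight 5+2=7, value 52+49=101
Best: $139.

$139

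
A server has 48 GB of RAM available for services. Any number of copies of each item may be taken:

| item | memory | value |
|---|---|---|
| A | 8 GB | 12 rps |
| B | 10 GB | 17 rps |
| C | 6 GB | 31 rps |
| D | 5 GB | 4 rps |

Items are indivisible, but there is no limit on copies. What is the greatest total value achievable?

248 rps

Best value-per-unit is C at 31/6, and filling with it alone uses memory 8×6=48. No mix of the others beats 8×31 = 248.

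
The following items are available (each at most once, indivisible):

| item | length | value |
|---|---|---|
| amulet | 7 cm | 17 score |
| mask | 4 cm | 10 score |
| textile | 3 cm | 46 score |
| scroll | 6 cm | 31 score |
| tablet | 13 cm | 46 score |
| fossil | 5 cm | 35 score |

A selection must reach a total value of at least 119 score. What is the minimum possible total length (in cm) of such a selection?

18

Subsets with value ≥ 119, sorted by total length:
- mask+textile+scroll+fossil: length 18, value 122
- amulet+textile+scroll+fossil: length 21, value 129
- textile+tablet+fossil: length 21, value 127
- textile+scroll+tablet: length 22, value 123
Minimum length: 18 cm.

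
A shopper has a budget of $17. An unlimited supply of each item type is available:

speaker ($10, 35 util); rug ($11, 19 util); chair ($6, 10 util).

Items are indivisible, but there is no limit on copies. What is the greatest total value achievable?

45 util

Best value-per-unit is speaker at 35/10; filling with it alone gives 1×35 = 35.
Optimal mix: 1×speaker + 1×chair → cost 16, value 45.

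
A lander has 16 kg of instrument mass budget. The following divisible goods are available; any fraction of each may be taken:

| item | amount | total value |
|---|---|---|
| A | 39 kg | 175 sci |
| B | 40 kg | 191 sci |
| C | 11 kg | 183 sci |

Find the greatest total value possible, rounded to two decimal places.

Take in order of value per unit:
- C (183/11 per unit): all 11 → value 183, running total 183.00
- B (191/40 per unit): 5 of 40 → value 5×191/40 = 23.8750, running total 206.88
Total 206.88.

206.88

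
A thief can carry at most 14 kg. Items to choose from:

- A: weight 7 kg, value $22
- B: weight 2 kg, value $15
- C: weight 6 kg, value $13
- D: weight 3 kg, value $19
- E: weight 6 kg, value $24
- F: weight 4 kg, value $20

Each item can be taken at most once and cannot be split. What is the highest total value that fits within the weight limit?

Check high-value combinations within 14 kg:
- D+E+F: weight 3+6+4=13, value 19+24+20=63
- A+D+F: weight 7+3+4=14, value 22+19+20=61
- B+E+F: weight 2+6+4=12, value 15+24+20=59
- B+D+E: weight 2+3+6=11, value 15+19+24=58
Best: $63.

$63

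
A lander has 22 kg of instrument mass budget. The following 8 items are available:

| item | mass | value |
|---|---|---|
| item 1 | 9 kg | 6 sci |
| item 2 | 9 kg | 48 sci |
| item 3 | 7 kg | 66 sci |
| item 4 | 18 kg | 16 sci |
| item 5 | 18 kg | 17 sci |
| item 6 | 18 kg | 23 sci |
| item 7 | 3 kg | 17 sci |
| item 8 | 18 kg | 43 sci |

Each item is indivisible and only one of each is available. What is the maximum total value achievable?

Check high-value combinations within 22 kg:
- item 2+item 3+item 7: mass 9+7+3=19, value 48+66+17=131
- item 2+item 3: mass 9+7=16, value 48+66=114
- item 1+item 3+item 7: mass 9+7+3=19, value 6+66+17=89
Best: 131 sci.

131 sci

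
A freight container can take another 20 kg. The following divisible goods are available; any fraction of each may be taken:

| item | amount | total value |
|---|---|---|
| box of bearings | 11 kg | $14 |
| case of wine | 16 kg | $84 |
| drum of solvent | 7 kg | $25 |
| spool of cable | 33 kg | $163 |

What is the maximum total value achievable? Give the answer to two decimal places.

Take in order of value per unit:
- case of wine (84/16 per unit): all 16 → value 84, running total 84.00
- spool of cable (163/33 per unit): 4 of 33 → value 4×163/33 = 19.7576, running total 103.76
Total 103.76.

103.76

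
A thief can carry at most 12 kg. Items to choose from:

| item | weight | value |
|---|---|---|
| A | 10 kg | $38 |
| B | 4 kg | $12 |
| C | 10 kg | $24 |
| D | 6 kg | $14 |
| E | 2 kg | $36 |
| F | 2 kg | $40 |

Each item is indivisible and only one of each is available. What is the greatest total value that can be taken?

Check high-value combinations within 12 kg:
- D+E+F: weight 6+2+2=10, value 14+36+40=90
- B+E+F: weight 4+2+2=8, value 12+36+40=88
- A+F: weight 10+2=12, value 38+40=78
- E+F: weight 2+2=4, value 36+40=76
- A+E: weight 10+2=12, value 38+36=74
Best: $90.

$90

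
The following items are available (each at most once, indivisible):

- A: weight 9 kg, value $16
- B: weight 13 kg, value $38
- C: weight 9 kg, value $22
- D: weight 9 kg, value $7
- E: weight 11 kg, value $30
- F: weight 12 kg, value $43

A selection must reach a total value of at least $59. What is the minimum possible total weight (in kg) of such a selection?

21

Subsets with value ≥ 59, sorted by total weight:
- C+F: weight 21, value 65
- A+F: weight 21, value 59
- B+C: weight 22, value 60
- E+F: weight 23, value 73
Minimum weight: 21 kg.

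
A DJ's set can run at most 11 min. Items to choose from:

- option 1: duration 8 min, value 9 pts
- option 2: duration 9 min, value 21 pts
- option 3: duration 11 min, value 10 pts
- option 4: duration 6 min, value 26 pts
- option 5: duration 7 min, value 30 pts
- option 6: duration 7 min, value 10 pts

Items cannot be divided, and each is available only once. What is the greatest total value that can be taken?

Check high-value combinations within 11 min:
- option 5: duration 7, value 30
- option 4: duration 6, value 26
- option 2: duration 9, value 21
- option 6: duration 7, value 10
Best: 30 pts.

30 pts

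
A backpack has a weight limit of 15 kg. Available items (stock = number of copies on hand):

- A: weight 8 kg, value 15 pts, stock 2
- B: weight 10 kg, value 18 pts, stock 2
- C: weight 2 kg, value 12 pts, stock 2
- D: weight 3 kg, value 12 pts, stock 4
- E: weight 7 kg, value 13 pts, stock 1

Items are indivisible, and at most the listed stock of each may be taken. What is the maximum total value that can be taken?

60 pts

Top feasible selections:
- 2×C + 3×D: weight 13, value 60
- 1×C + 4×D: weight 14, value 60
- 1×A + 2×C + 1×D: weight 15, value 51
Best: 60 pts.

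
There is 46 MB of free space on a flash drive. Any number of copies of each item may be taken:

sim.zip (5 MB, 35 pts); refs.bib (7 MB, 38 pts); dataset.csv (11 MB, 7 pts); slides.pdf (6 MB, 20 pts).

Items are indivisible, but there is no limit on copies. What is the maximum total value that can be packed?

Best value-per-unit is sim.zip at 35/5, and filling with it alone uses size 9×5=45. No mix of the others beats 9×35 = 315.

315 pts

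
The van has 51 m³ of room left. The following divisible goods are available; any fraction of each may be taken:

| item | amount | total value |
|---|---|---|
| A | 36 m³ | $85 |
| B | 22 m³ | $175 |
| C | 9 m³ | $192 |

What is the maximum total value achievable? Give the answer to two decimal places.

Take in order of value per unit:
- C (192/9 per unit): all 9 → value 192, running total 192.00
- B (175/22 per unit): all 22 → value 175, running total 367.00
- A (85/36 per unit): 20 of 36 → value 20×85/36 = 47.2222, running total 414.22
Total 414.22.

414.22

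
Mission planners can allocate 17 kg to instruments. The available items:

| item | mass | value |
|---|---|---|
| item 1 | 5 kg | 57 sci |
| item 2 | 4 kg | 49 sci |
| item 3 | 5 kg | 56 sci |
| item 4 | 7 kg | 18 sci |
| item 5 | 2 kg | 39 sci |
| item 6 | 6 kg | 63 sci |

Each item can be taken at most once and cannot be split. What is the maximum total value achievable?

Check high-value combinations within 17 kg:
- item 1+item 2+item 5+item 6: mass 5+4+2+6=17, value 57+49+39+63=208
- item 2+item 3+item 5+item 6: mass 4+5+2+6=17, value 49+56+39+63=207
- item 1+item 2+item 3+item 5: mass 5+4+5+2=16, value 57+49+56+39=201
- item 1+item 3+item 6: mass 5+5+6=16, value 57+56+63=176
Best: 208 sci.

208 sci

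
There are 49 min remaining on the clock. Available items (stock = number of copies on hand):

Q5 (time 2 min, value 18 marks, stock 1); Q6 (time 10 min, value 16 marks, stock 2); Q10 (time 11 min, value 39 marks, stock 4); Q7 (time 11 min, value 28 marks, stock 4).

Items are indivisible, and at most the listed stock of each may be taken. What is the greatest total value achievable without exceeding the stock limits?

174 marks

Best selections within time 49 and stock limits:
- 1×Q5 + 4×Q10: time 46, value 174
- 1×Q5 + 3×Q10 + 1×Q7: time 46, value 163
- 4×Q10: time 44, value 156
- 1×Q5 + 2×Q10 + 2×Q7: time 46, value 152
Best: 174 marks.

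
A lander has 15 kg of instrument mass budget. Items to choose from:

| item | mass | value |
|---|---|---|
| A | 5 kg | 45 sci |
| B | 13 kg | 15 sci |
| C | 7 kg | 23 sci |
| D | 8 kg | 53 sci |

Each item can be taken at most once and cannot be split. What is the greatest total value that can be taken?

This is a 0/1 knapsack; check combinations near the capacity.
- A+D: mass 5+8=13, value 45+53=98
- C+D: mass 7+8=15, value 23+53=76
- A+C: mass 5+7=12, value 45+23=68
- D: mass 8, value 53
Best: 98 sci.

98 sci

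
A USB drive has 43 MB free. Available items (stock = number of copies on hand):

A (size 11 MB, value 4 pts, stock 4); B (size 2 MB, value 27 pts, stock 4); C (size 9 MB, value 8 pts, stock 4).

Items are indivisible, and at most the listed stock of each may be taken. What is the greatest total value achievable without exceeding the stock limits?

Top feasible selections:
- 4×B + 3×C: size 35, value 132
- 1×A + 4×B + 2×C: size 37, value 128
- 4×B + 2×C: size 26, value 124
- 2×A + 4×B + 1×C: size 39, value 124
Best: 132 pts.

132 pts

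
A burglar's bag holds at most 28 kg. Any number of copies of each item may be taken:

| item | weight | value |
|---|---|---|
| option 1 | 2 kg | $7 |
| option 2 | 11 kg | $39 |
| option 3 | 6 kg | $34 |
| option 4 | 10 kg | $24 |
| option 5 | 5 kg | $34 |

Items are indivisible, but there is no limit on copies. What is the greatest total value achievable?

$177

Best value-per-unit is option 5 at 34/5; filling with it alone gives 5×34 = 170.
Optimal mix: 1×option 1 + 1×option 3 + 4×option 5 → weight 28, value 177.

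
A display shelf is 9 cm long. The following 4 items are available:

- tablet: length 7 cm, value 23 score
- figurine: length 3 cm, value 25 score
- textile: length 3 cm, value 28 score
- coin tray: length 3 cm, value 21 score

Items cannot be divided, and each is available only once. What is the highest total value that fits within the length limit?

74 score

This is a 0/1 knapsack; check combinations near the capacity.
- figurine+textile+coin tray: length 3+3+3=9, value 25+28+21=74
- figurine+textile: length 3+3=6, value 25+28=53
- textile+coin tray: length 3+3=6, value 28+21=49
- figurine+coin tray: length 3+3=6, value 25+21=46
- textile: length 3, value 28
Best: 74 score.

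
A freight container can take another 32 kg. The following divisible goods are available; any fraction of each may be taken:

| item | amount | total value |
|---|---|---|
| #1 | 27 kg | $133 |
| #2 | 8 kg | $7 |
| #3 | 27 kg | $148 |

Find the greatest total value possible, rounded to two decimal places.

172.63

Take in order of value per unit:
- #3 (148/27 per unit): all 27 → value 148, running total 148.00
- #1 (133/27 per unit): 5 of 27 → value 5×133/27 = 24.6296, running total 172.63
Total 172.63.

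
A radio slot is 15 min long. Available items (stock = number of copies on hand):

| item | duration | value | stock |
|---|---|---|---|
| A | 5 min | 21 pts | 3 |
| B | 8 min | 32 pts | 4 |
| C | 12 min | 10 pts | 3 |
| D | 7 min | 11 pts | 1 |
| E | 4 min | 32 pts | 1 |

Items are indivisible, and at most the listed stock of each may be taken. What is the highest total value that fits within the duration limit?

Best selections within duration 15 and stock limits:
- 2×A + 1×E: duration 14, value 74
- 1×B + 1×E: duration 12, value 64
Best: 74 pts.

74 pts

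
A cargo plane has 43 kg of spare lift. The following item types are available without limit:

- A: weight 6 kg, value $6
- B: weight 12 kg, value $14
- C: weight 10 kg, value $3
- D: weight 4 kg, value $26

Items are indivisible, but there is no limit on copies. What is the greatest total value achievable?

Best value-per-unit is D at 26/4, and filling with it alone uses weight 10×4=40. No mix of the others beats 10×26 = 260.

$260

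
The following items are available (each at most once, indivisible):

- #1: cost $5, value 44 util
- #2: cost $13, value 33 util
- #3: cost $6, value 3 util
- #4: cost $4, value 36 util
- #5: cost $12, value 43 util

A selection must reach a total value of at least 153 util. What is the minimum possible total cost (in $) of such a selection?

34

Subsets with value ≥ 153, sorted by total cost:
- #1+#2+#4+#5: cost 34, value 156
- #1+#2+#3+#4+#5: cost 40, value 159
Minimum cost: 34 $.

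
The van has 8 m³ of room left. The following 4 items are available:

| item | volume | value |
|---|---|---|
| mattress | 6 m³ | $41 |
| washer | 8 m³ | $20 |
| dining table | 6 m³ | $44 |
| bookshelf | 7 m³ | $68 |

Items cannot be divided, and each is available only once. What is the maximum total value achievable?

$68

Check high-value combinations within 8 m³:
- bookshelf: volume 7, value 68
- dining table: volume 6, value 44
- mattress: volume 6, value 41
- washer: volume 8, value 20
Best: $68.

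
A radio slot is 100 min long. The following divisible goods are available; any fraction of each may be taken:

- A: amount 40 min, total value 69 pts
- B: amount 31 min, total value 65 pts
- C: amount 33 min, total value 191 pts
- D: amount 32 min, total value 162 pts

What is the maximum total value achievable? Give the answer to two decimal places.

Take in order of value per unit:
- C (191/33 per unit): all 33 → value 191, running total 191.00
- D (162/32 per unit): all 32 → value 162, running total 353.00
- B (65/31 per unit): all 31 → value 65, running total 418.00
- A (69/40 per unit): 4 of 40 → value 4×69/40 = 6.9000, running total 424.90
Total 424.90.

424.90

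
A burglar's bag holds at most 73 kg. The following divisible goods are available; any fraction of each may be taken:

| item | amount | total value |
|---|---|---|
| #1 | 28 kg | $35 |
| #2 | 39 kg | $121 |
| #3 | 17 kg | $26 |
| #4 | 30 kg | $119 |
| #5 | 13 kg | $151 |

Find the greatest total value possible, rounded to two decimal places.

363.08

Take in order of value per unit:
- #5 (151/13 per unit): all 13 → value 151, running total 151.00
- #4 (119/30 per unit): all 30 → value 119, running total 270.00
- #2 (121/39 per unit): 30 of 39 → value 30×121/39 = 93.0769, running total 363.08
Total 363.08.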